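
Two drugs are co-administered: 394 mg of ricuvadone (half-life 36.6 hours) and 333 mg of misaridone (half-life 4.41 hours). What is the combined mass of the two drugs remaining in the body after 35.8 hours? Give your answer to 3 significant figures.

201 mg

ricuvadone: 394 × (1/2)^(35.8/36.6) = 394 × (1/2)^0.97814 ≈ 200.01 mg.
misaridone: 333 × (1/2)^(35.8/4.41) = 333 × (1/2)^8.1179 ≈ 1.1987 mg.
Total = 200.01 + 1.1987 ≈ 201.21 mg.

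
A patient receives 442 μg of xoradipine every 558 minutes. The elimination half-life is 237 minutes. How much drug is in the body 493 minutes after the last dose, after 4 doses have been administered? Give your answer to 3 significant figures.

130 μg

The 4 doses were given 2167, 1609, 1051, 493 minutes ago.
Total = 442·(1/2)^(2167/237) + 442·(1/2)^(1609/237) + 442·(1/2)^(1051/237) + 442·(1/2)^(493/237)
      = 0.78157 + 3.9969 + 20.44 + 104.53 ≈ 129.75 μg.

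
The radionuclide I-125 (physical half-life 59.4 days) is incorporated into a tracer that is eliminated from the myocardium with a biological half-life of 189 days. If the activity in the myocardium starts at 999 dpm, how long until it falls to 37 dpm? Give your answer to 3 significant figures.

215 days

1/t_eff = 1/t_phys + 1/t_biol = 1/59.4 + 1/189 = 0.022126 per day.
t_eff = 59.4 × 189 / (59.4 + 189) ≈ 45.196 days.
n = log₂(999/37) ≈ 4.7549; t = 4.7549 × 45.196 ≈ 214.9 days.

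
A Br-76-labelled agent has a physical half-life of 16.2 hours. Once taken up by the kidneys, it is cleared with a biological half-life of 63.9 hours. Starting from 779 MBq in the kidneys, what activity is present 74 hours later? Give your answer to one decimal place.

14.7 MBq

1/t_eff = 1/t_phys + 1/t_biol = 1/16.2 + 1/63.9 = 0.077378 per hour.
t_eff = 16.2 × 63.9 / (16.2 + 63.9) ≈ 12.924 hours.
Remaining = 779 × (1/2)^(74/12.924) = 779 × (1/2)^5.726 ≈ 14.718 MBq.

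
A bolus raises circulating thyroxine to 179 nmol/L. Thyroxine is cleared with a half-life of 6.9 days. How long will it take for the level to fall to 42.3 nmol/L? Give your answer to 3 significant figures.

14.4 days

Fraction remaining = 42.3/179 ≈ 0.23631.
n = log₂(179/42.3) = ln(4.2317)/ln 2 ≈ 2.0812 half-lives.
t = n × t½ = 2.0812 × 6.9 ≈ 14.36 days.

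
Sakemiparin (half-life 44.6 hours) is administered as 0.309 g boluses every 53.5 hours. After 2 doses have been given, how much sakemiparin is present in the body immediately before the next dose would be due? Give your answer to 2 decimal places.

The 2 doses were given 107, 53.5 hours ago.
Total = 0.309·(1/2)^(107/44.6) + 0.309·(1/2)^(53.5/44.6)
      = 0.058581 + 0.13454 ≈ 0.19312 g.

0.19 g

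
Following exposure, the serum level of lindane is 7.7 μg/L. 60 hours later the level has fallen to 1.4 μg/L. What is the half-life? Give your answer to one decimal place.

24.4 hours

A/A₀ = 1.4/7.7 ≈ 0.18182.
n = log₂(5.5) ≈ 2.4594 half-lives elapsed in 60 hours.
t½ = 60/2.4594 ≈ 24.396 hours.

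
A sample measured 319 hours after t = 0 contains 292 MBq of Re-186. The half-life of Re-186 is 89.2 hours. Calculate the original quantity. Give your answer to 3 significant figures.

3480 MBq

Number of half-lives elapsed: n = 319/89.2 ≈ 3.5762.
A₀ = A × 2^n = 292 × 2^3.5762 = 292 × 11.928 ≈ 3482.9 MBq.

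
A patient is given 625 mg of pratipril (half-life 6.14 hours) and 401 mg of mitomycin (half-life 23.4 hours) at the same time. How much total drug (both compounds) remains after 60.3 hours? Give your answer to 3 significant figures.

67.9 mg

pratipril: 625 × (1/2)^(60.3/6.14) = 625 × (1/2)^9.8208 ≈ 0.69105 mg.
mitomycin: 401 × (1/2)^(60.3/23.4) = 401 × (1/2)^2.5769 ≈ 67.207 mg.
Total = 0.69105 + 67.207 ≈ 67.898 mg.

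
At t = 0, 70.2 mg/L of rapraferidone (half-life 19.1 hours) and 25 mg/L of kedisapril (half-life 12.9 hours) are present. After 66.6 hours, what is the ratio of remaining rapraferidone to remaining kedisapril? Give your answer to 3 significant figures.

rapraferidone: 70.2 × (1/2)^(66.6/19.1) = 70.2 × (1/2)^3.4869 ≈ 6.2614 mg/L.
kedisapril: 25 × (1/2)^(66.6/12.9) = 25 × (1/2)^5.1628 ≈ 0.69789 mg/L.
Ratio ≈ 6.2614 / 0.69789 ≈ 8.972.

8.97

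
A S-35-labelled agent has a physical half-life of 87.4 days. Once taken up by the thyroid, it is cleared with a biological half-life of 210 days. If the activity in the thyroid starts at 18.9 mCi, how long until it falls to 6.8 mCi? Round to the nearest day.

91 days

1/t_eff = 1/t_phys + 1/t_biol = 1/87.4 + 1/210 = 0.016204 per day.
t_eff = 87.4 × 210 / (87.4 + 210) ≈ 61.715 days.
n = log₂(18.9/6.8) ≈ 1.4748; t = 1.4748 × 61.715 ≈ 91.016 days.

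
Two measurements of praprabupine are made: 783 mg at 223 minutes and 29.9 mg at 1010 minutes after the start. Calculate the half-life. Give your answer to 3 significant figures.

Over Δt = 1010 − 223 = 787 minutes, the level fell by a factor of 783/29.9 ≈ 26.187.
n = log₂(26.187) ≈ 4.7108 half-lives, so t½ = 787/4.7108 ≈ 167.06 minutes.

167 minutes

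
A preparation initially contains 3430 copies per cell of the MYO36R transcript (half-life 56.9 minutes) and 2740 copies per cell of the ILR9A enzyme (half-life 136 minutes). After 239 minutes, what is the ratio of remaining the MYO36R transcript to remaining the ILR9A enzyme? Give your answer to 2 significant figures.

0.23

MYO36R transcript: 3430 × (1/2)^(239/56.9) = 3430 × (1/2)^4.2004 ≈ 186.58 copies per cell.
ILR9A enzyme: 2740 × (1/2)^(239/136) = 2740 × (1/2)^1.7574 ≈ 810.47 copies per cell.
Ratio ≈ 186.58 / 810.47 ≈ 0.23021.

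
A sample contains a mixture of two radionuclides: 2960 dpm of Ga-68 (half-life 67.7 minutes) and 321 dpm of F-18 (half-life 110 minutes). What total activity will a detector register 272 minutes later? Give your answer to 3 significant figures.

Ga-68: 2960 × (1/2)^(272/67.7) = 2960 × (1/2)^4.0177 ≈ 182.74 dpm.
F-18: 321 × (1/2)^(272/110) = 321 × (1/2)^2.4727 ≈ 57.828 dpm.
Total = 182.74 + 57.828 ≈ 240.57 dpm.

241 dpm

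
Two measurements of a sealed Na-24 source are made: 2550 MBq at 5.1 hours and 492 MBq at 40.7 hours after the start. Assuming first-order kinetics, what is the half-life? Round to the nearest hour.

15 hours

Over Δt = 40.7 − 5.1 = 35.6 hours, the level fell by a factor of 2550/492 ≈ 5.1829.
n = log₂(5.1829) ≈ 2.3738 half-lives, so t½ = 35.6/2.3738 ≈ 14.997 hours.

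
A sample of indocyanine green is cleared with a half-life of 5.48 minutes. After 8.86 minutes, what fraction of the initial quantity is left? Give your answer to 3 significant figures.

n = 8.86/5.48 ≈ 1.6168 half-lives.
Fraction remaining = (1/2)^1.6168 ≈ 0.32606.

0.326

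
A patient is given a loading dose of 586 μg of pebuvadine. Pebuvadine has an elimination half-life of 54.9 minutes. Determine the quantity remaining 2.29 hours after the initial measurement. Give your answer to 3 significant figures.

Convert the elapsed time: 2.29 hours = 137.4 minutes.
Number of half-lives: n = 137.4/54.9 ≈ 2.5027.
Remaining = 586 × (1/2)^2.5027 = 586 × 0.17644 ≈ 103.4 μg.

103 μg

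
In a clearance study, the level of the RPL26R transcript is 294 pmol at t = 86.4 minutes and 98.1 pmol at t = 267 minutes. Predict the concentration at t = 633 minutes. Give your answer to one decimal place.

Over Δt = 267 − 86.4 = 180.6 minutes, the level fell by a factor of 294/98.1 ≈ 2.9969.
n = log₂(2.9969) ≈ 1.5835 half-lives, so t½ = 180.6/1.5835 ≈ 114.05 minutes.
From t = 267 to t = 633: 98.1 × (1/2)^((633−267)/114.05) ≈ 10.608 pmol.

10.6 pmol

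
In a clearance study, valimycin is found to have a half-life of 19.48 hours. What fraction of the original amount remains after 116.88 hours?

0.015625

n = 116.88/19.48 ≈ 6 half-lives.
Fraction remaining = (1/2)^6 ≈ 0.015625.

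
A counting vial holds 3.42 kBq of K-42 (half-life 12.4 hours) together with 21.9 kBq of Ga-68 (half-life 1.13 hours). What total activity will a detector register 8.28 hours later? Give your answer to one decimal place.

K-42: 3.42 × (1/2)^(8.28/12.4) = 3.42 × (1/2)^0.66774 ≈ 2.1529 kBq.
Ga-68: 21.9 × (1/2)^(8.28/1.13) = 21.9 × (1/2)^7.3274 ≈ 0.13635 kBq.
Total = 2.1529 + 0.13635 ≈ 2.2892 kBq.

2.3 kBq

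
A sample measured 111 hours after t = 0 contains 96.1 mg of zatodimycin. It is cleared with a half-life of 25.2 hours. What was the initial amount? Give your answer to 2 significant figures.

2000 mg

Number of half-lives elapsed: n = 111/25.2 ≈ 4.4048.
A₀ = A × 2^n = 96.1 × 2^4.4048 = 96.1 × 21.182 ≈ 2035.6 mg.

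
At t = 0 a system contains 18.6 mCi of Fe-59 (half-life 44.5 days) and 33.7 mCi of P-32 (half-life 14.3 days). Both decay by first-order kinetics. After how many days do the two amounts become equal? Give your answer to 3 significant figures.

Set 18.6·(1/2)^(t/44.5) = 33.7·(1/2)^(t/14.3).
Taking log₂: log₂(18.6/33.7) = t·(1/44.5 − 1/14.3).
log₂(0.55193) = -0.85745; 1/44.5 − 1/14.3 = -0.047458.
t = -0.85745 / -0.047458 ≈ 18.067 days.

18.1 days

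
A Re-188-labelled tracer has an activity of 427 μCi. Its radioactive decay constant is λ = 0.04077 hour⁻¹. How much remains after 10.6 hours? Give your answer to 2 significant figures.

t½ = ln 2 / λ = 0.69315 / 0.04077 ≈ 17.001 hours.
Number of half-lives: n = 10.6/17.001 ≈ 0.62348.
Remaining = 427 × (1/2)^0.62348 = 427 × 0.6491 ≈ 277.17 μCi.

280 μCi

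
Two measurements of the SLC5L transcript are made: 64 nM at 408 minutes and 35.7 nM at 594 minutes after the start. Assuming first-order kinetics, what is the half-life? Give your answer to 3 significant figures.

221 minutes

Over Δt = 594 − 408 = 186 minutes, the level fell by a factor of 64/35.7 ≈ 1.7927.
n = log₂(1.7927) ≈ 0.84215 half-lives, so t½ = 186/0.84215 ≈ 220.86 minutes.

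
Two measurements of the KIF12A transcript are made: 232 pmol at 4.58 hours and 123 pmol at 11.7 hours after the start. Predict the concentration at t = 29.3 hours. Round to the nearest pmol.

Over Δt = 11.7 − 4.58 = 7.12 hours, the level fell by a factor of 232/123 ≈ 1.8862.
n = log₂(1.8862) ≈ 0.91547 half-lives, so t½ = 7.12/0.91547 ≈ 7.7775 hours.
From t = 11.7 to t = 29.3: 123 × (1/2)^((29.3−11.7)/7.7775) ≈ 25.626 pmol.

26 pmol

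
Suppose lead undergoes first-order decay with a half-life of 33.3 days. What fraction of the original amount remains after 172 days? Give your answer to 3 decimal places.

n = 172/33.3 ≈ 5.1652 half-lives.
Fraction remaining = (1/2)^5.1652 ≈ 0.02787.

0.028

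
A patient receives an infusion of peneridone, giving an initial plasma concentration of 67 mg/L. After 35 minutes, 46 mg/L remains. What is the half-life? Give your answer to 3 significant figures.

A/A₀ = 46/67 ≈ 0.68657.
n = log₂(1.4565) ≈ 0.54253 half-lives elapsed in 35 minutes.
t½ = 35/0.54253 ≈ 64.513 minutes.

64.5 minutes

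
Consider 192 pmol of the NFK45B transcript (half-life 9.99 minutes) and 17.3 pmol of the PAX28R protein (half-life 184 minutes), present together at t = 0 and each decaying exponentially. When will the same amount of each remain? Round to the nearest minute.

Set 192·(1/2)^(t/9.99) = 17.3·(1/2)^(t/184).
Taking log₂: log₂(192/17.3) = t·(1/9.99 − 1/184).
log₂(11.098) = 3.4723; 1/9.99 − 1/184 = 0.094665.
t = 3.4723 / 0.094665 ≈ 36.679 minutes.

37 minutes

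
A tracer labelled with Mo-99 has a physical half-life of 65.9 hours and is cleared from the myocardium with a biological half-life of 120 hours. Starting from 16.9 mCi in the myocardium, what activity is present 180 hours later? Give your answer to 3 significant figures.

0.900 mCi

1/t_eff = 1/t_phys + 1/t_biol = 1/65.9 + 1/120 = 0.023508 per hour.
t_eff = 65.9 × 120 / (65.9 + 120) ≈ 42.539 hours.
Remaining = 16.9 × (1/2)^(180/42.539) = 16.9 × (1/2)^4.2314 ≈ 0.89972 mCi.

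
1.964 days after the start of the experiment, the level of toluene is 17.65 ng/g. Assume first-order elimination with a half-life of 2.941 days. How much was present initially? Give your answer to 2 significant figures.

Number of half-lives elapsed: n = 1.964/2.941 ≈ 0.6678.
A₀ = A × 2^n = 17.65 × 2^0.6678 = 17.65 × 1.5886 ≈ 28.04 ng/g.

28 ng/g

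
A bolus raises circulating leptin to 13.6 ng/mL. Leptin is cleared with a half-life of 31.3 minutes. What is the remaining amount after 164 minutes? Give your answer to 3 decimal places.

0.360 ng/mL

Number of half-lives: n = 164/31.3 ≈ 5.2396.
Remaining = 13.6 × (1/2)^5.2396 = 13.6 × 0.026468 ≈ 0.35996 ng/mL.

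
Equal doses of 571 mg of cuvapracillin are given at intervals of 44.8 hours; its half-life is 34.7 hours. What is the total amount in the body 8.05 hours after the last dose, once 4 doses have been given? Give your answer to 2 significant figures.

The 4 doses were given 142.45, 97.65, 52.85, 8.05 hours ago.
Total = 571·(1/2)^(142.45/34.7) + 571·(1/2)^(97.65/34.7) + 571·(1/2)^(52.85/34.7) + 571·(1/2)^(8.05/34.7)
      = 33.178 + 81.19 + 198.68 + 486.18 ≈ 799.23 mg.

800 mg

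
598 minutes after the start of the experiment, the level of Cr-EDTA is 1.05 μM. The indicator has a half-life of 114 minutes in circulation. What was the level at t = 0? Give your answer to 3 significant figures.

39.8 μM

Number of half-lives elapsed: n = 598/114 ≈ 5.2456.
A₀ = A × 2^n = 1.05 × 2^5.2456 = 1.05 × 37.939 ≈ 39.836 μM.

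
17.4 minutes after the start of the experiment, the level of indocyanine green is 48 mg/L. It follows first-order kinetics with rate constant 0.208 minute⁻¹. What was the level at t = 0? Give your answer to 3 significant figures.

t½ = ln 2 / k = 0.69315 / 0.208 ≈ 3.3324 minutes.
Number of half-lives elapsed: n = 17.4/3.3324 ≈ 5.2214.
A₀ = A × 2^n = 48 × 2^5.2214 = 48 × 37.308 ≈ 1790.8 mg/L.

1790 mg/L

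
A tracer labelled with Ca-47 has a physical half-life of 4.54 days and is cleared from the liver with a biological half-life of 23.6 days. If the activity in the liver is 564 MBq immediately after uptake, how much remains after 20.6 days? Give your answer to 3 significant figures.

13.3 MBq

1/t_eff = 1/t_phys + 1/t_biol = 1/4.54 + 1/23.6 = 0.26264 per day.
t_eff = 4.54 × 23.6 / (4.54 + 23.6) ≈ 3.8075 days.
Remaining = 564 × (1/2)^(20.6/3.8075) = 564 × (1/2)^5.4103 ≈ 13.262 MBq.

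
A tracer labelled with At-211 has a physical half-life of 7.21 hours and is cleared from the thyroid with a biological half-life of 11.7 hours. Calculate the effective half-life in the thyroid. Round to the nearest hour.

1/t_eff = 1/t_phys + 1/t_biol = 1/7.21 + 1/11.7 = 0.22417 per hour.
t_eff = 7.21 × 11.7 / (7.21 + 11.7) ≈ 4.461 hours.

4 hours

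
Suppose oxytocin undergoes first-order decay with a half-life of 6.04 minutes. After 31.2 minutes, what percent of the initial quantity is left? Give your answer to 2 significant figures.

2.8%

n = 31.2/6.04 ≈ 5.1656 half-lives.
Fraction remaining = (1/2)^5.1656 ≈ 0.027862, i.e. 2.7862%.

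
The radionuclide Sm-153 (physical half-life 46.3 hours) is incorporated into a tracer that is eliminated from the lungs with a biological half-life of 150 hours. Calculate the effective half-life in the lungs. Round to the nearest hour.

1/t_eff = 1/t_phys + 1/t_biol = 1/46.3 + 1/150 = 0.028265 per hour.
t_eff = 46.3 × 150 / (46.3 + 150) ≈ 35.38 hours.

35 hours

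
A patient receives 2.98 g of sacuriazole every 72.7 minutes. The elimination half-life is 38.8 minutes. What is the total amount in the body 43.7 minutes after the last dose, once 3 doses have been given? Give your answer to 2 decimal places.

1.84 g

The 3 doses were given 189.1, 116.4, 43.7 minutes ago.
Total = 2.98·(1/2)^(189.1/38.8) + 2.98·(1/2)^(116.4/38.8) + 2.98·(1/2)^(43.7/38.8)
      = 0.10164 + 0.3725 + 1.3651 ≈ 1.8393 g.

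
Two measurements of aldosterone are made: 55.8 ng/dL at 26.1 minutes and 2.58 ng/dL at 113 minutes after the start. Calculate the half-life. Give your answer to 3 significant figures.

Over Δt = 113 − 26.1 = 86.9 minutes, the level fell by a factor of 55.8/2.58 ≈ 21.628.
n = log₂(21.628) ≈ 4.4348 half-lives, so t½ = 86.9/4.4348 ≈ 19.595 minutes.

19.6 minutes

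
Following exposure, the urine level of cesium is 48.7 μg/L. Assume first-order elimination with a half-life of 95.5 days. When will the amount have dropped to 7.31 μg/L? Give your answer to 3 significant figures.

261 days

Fraction remaining = 7.31/48.7 ≈ 0.1501.
n = log₂(48.7/7.31) = ln(6.6621)/ln 2 ≈ 2.736 half-lives.
t = n × t½ = 2.736 × 95.5 ≈ 261.29 days.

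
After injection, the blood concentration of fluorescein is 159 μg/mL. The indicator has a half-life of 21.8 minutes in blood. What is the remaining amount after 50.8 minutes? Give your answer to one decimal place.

Number of half-lives: n = 50.8/21.8 ≈ 2.3303.
Remaining = 159 × (1/2)^2.3303 = 159 × 0.19885 ≈ 31.617 μg/mL.

31.6 μg/mL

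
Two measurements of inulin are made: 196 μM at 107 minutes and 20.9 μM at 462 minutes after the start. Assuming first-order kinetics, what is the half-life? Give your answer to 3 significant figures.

110 minutes

Over Δt = 462 − 107 = 355 minutes, the level fell by a factor of 196/20.9 ≈ 9.378.
n = log₂(9.378) ≈ 3.2293 half-lives, so t½ = 355/3.2293 ≈ 109.93 minutes.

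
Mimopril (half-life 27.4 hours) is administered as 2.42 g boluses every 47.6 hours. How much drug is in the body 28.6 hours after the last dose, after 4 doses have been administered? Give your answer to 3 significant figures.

1.66 g

The 4 doses were given 171.4, 123.8, 76.2, 28.6 hours ago.
Total = 2.42·(1/2)^(171.4/27.4) + 2.42·(1/2)^(123.8/27.4) + 2.42·(1/2)^(76.2/27.4) + 2.42·(1/2)^(28.6/27.4)
      = 0.031676 + 0.10561 + 0.35208 + 1.1738 ≈ 1.6632 g.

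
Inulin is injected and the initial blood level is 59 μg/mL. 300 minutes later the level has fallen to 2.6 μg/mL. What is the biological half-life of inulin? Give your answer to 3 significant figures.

A/A₀ = 2.6/59 ≈ 0.044068.
n = log₂(22.692) ≈ 4.5041 half-lives elapsed in 300 minutes.
t½ = 300/4.5041 ≈ 66.606 minutes.

66.6 minutes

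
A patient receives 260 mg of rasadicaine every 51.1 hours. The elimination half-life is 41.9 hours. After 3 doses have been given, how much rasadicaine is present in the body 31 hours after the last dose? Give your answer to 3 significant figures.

251 mg

The 3 doses were given 133.2, 82.1, 31 hours ago.
Total = 260·(1/2)^(133.2/41.9) + 260·(1/2)^(82.1/41.9) + 260·(1/2)^(31/41.9)
      = 28.708 + 66.854 + 155.69 ≈ 251.25 mg.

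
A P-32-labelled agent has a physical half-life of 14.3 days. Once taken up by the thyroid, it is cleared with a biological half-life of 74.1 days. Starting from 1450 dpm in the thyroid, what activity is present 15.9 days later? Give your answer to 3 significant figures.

1/t_eff = 1/t_phys + 1/t_biol = 1/14.3 + 1/74.1 = 0.083425 per day.
t_eff = 14.3 × 74.1 / (14.3 + 74.1) ≈ 11.987 days.
Remaining = 1450 × (1/2)^(15.9/11.987) = 1450 × (1/2)^1.3265 ≈ 578.18 dpm.

578 dpm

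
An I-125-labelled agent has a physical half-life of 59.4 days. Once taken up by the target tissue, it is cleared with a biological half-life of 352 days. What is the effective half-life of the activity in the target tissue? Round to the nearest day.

51 days

1/t_eff = 1/t_phys + 1/t_biol = 1/59.4 + 1/352 = 0.019676 per day.
t_eff = 59.4 × 352 / (59.4 + 352) ≈ 50.824 days.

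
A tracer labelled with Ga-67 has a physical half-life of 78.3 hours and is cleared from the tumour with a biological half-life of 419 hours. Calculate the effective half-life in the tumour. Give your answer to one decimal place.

1/t_eff = 1/t_phys + 1/t_biol = 1/78.3 + 1/419 = 0.015158 per hour.
t_eff = 78.3 × 419 / (78.3 + 419) ≈ 65.972 hours.

66.0 hours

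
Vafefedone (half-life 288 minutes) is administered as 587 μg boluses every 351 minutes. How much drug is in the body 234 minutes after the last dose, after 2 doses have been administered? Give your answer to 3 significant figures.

The 2 doses were given 585, 234 minutes ago.
Total = 587·(1/2)^(585/288) + 587·(1/2)^(234/288)
      = 143.61 + 334.23 ≈ 477.84 μg.

478 μg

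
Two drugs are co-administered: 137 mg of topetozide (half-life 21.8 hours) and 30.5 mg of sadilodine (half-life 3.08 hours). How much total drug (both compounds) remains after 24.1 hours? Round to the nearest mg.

64 mg

topetozide: 137 × (1/2)^(24.1/21.8) = 137 × (1/2)^1.1055 ≈ 63.669 mg.
sadilodine: 30.5 × (1/2)^(24.1/3.08) = 30.5 × (1/2)^7.8247 ≈ 0.13454 mg.
Total = 63.669 + 0.13454 ≈ 63.804 mg.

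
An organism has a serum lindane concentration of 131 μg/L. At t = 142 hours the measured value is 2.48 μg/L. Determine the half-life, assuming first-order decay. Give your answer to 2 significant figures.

A/A₀ = 2.48/131 ≈ 0.018931.
n = log₂(52.823) ≈ 5.7231 half-lives elapsed in 142 hours.
t½ = 142/5.7231 ≈ 24.812 hours.

25 hours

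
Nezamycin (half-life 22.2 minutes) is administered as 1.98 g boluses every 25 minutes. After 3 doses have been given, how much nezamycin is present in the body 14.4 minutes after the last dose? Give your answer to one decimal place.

The 3 doses were given 64.4, 39.4, 14.4 minutes ago.
Total = 1.98·(1/2)^(64.4/22.2) + 1.98·(1/2)^(39.4/22.2) + 1.98·(1/2)^(14.4/22.2)
      = 0.2651 + 0.57864 + 1.263 ≈ 2.1067 g.

2.1 g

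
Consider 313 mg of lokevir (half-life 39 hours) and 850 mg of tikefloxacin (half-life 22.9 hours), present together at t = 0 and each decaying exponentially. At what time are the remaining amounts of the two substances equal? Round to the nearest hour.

Set 313·(1/2)^(t/39) = 850·(1/2)^(t/22.9).
Taking log₂: log₂(313/850) = t·(1/39 − 1/22.9).
log₂(0.36824) = -1.4413; 1/39 − 1/22.9 = -0.018027.
t = -1.4413 / -0.018027 ≈ 79.952 hours.

80 hours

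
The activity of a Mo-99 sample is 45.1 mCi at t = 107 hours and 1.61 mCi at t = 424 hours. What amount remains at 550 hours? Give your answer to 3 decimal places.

Over Δt = 424 − 107 = 317 hours, the level fell by a factor of 45.1/1.61 ≈ 28.012.
n = log₂(28.012) ≈ 4.808 half-lives, so t½ = 317/4.808 ≈ 65.932 hours.
From t = 424 to t = 550: 1.61 × (1/2)^((550−424)/65.932) ≈ 0.42809 mCi.

0.428 mCi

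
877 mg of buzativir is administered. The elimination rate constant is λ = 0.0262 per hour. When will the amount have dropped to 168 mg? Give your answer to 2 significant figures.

63 hours

t½ = ln 2 / λ = 0.69315 / 0.0262 ≈ 26.456 hours.
Fraction remaining = 168/877 ≈ 0.19156.
n = log₂(877/168) = ln(5.2202)/ln 2 ≈ 2.3841 half-lives.
t = n × t½ = 2.3841 × 26.456 ≈ 63.074 hours.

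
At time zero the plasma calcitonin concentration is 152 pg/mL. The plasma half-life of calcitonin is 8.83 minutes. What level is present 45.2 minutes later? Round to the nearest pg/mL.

Number of half-lives: n = 45.2/8.83 ≈ 5.1189.
Remaining = 152 × (1/2)^5.1189 = 152 × 0.028778 ≈ 4.3742 pg/mL.

4 pg/mL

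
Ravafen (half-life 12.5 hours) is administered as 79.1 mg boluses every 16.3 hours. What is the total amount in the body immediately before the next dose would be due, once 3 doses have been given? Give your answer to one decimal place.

50.3 mg

The 3 doses were given 48.9, 32.6, 16.3 hours ago.
Total = 79.1·(1/2)^(48.9/12.5) + 79.1·(1/2)^(32.6/12.5) + 79.1·(1/2)^(16.3/12.5)
      = 5.2547 + 12.974 + 32.036 ≈ 50.265 mg.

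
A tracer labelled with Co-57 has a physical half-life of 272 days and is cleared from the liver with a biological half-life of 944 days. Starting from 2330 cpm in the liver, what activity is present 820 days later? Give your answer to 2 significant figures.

1/t_eff = 1/t_phys + 1/t_biol = 1/272 + 1/944 = 0.0047358 per day.
t_eff = 272 × 944 / (272 + 944) ≈ 211.16 days.
Remaining = 2330 × (1/2)^(820/211.16) = 2330 × (1/2)^3.8833 ≈ 157.89 cpm.

160 cpm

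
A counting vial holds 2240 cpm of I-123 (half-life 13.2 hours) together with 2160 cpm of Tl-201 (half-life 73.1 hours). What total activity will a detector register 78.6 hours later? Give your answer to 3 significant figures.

1060 cpm

I-123: 2240 × (1/2)^(78.6/13.2) = 2240 × (1/2)^5.9545 ≈ 36.12 cpm.
Tl-201: 2160 × (1/2)^(78.6/73.1) = 2160 × (1/2)^1.0752 ≈ 1025.1 cpm.
Total = 36.12 + 1025.1 ≈ 1061.2 cpm.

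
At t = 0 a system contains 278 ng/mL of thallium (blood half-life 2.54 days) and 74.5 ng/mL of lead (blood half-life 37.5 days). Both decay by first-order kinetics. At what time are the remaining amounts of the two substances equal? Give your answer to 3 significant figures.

5.18 days

Set 278·(1/2)^(t/2.54) = 74.5·(1/2)^(t/37.5).
Taking log₂: log₂(278/74.5) = t·(1/2.54 − 1/37.5).
log₂(3.7315) = 1.8998; 1/2.54 − 1/37.5 = 0.36703.
t = 1.8998 / 0.36703 ≈ 5.176 days.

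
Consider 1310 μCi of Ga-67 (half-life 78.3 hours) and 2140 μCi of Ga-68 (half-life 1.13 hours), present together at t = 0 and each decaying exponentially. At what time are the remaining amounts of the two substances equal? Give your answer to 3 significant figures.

0.812 hours

Set 1310·(1/2)^(t/78.3) = 2140·(1/2)^(t/1.13).
Taking log₂: log₂(1310/2140) = t·(1/78.3 − 1/1.13).
log₂(0.61215) = -0.70804; 1/78.3 − 1/1.13 = -0.87218.
t = -0.70804 / -0.87218 ≈ 0.81181 hours.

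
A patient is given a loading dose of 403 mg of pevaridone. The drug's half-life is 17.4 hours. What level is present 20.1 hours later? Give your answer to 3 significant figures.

181 mg

Number of half-lives: n = 20.1/17.4 ≈ 1.1552.
Remaining = 403 × (1/2)^1.1552 = 403 × 0.44901 ≈ 180.95 mg.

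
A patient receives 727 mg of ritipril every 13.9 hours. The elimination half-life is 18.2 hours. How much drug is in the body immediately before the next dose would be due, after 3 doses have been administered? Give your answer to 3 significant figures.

829 mg

The 3 doses were given 41.7, 27.8, 13.9 hours ago.
Total = 727·(1/2)^(41.7/18.2) + 727·(1/2)^(27.8/18.2) + 727·(1/2)^(13.9/18.2)
      = 148.53 + 252.19 + 428.18 ≈ 828.89 mg.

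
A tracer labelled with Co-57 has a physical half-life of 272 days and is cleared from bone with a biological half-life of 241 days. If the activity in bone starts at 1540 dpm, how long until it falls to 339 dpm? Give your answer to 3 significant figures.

1/t_eff = 1/t_phys + 1/t_biol = 1/272 + 1/241 = 0.0078258 per day.
t_eff = 272 × 241 / (272 + 241) ≈ 127.78 days.
n = log₂(1540/339) ≈ 2.1836; t = 2.1836 × 127.78 ≈ 279.02 days.

279 days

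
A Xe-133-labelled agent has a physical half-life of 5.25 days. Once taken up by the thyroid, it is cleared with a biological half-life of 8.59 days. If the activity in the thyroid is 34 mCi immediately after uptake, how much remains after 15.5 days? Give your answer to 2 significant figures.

1/t_eff = 1/t_phys + 1/t_biol = 1/5.25 + 1/8.59 = 0.30689 per day.
t_eff = 5.25 × 8.59 / (5.25 + 8.59) ≈ 3.2585 days.
Remaining = 34 × (1/2)^(15.5/3.2585) = 34 × (1/2)^4.7568 ≈ 1.2576 mCi.

1.3 mCi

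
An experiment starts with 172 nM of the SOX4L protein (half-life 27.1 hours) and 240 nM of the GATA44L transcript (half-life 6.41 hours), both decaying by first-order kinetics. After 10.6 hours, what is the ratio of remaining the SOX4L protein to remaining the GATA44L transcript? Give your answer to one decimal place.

SOX4L protein: 172 × (1/2)^(10.6/27.1) = 172 × (1/2)^0.39114 ≈ 131.15 nM.
GATA44L transcript: 240 × (1/2)^(10.6/6.41) = 240 × (1/2)^1.6537 ≈ 76.28 nM.
Ratio ≈ 131.15 / 76.28 ≈ 1.7194.

1.7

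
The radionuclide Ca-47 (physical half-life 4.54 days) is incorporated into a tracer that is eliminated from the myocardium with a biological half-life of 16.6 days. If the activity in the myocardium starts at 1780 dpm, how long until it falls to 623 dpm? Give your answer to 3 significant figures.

5.40 days

1/t_eff = 1/t_phys + 1/t_biol = 1/4.54 + 1/16.6 = 0.28051 per day.
t_eff = 4.54 × 16.6 / (4.54 + 16.6) ≈ 3.565 days.
n = log₂(1780/623) ≈ 1.5146; t = 1.5146 × 3.565 ≈ 5.3994 days.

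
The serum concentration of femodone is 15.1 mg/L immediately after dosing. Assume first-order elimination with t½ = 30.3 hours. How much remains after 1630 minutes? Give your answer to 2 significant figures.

Convert the elapsed time: 1630 minutes = 27.1667 hours.
Number of half-lives: n = 27.1667/30.3 ≈ 0.89659.
Remaining = 15.1 × (1/2)^0.89659 = 15.1 × 0.53715 ≈ 8.111 mg/L.

8.1 mg/L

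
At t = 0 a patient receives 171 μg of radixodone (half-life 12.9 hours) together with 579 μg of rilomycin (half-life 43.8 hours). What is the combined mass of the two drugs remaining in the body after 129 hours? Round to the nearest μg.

75 μg

radixodone: 171 × (1/2)^(129/12.9) = 171 × (1/2)^10 ≈ 0.16699 μg.
rilomycin: 579 × (1/2)^(129/43.8) = 579 × (1/2)^2.9452 ≈ 75.177 μg.
Total = 0.16699 + 75.177 ≈ 75.344 μg.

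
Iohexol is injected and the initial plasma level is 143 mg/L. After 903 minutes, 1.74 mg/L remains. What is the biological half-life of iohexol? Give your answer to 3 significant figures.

142 minutes

A/A₀ = 1.74/143 ≈ 0.012168.
n = log₂(82.184) ≈ 6.3608 half-lives elapsed in 903 minutes.
t½ = 903/6.3608 ≈ 141.96 minutes.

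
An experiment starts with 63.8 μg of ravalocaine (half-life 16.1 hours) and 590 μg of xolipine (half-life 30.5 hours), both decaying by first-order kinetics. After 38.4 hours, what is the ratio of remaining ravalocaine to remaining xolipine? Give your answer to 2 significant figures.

ravalocaine: 63.8 × (1/2)^(38.4/16.1) = 63.8 × (1/2)^2.3851 ≈ 12.213 μg.
xolipine: 590 × (1/2)^(38.4/30.5) = 590 × (1/2)^1.259 ≈ 246.52 μg.
Ratio ≈ 12.213 / 246.52 ≈ 0.049543.

0.050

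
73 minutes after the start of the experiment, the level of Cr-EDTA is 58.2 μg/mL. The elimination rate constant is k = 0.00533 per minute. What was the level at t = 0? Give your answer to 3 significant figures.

t½ = ln 2 / k = 0.69315 / 0.00533 ≈ 130.05 minutes.
Number of half-lives elapsed: n = 73/130.05 ≈ 0.56134.
A₀ = A × 2^n = 58.2 × 2^0.56134 = 58.2 × 1.4756 ≈ 85.882 μg/mL.

85.9 μg/mL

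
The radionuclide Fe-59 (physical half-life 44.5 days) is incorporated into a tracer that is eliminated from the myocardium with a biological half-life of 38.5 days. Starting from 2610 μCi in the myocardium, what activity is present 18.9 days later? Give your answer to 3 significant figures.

1380 μCi

1/t_eff = 1/t_phys + 1/t_biol = 1/44.5 + 1/38.5 = 0.048446 per day.
t_eff = 44.5 × 38.5 / (44.5 + 38.5) ≈ 20.642 days.
Remaining = 2610 × (1/2)^(18.9/20.642) = 2610 × (1/2)^0.91563 ≈ 1383.6 μCi.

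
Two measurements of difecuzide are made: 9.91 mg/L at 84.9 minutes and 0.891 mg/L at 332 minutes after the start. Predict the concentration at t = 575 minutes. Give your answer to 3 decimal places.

0.083 mg/L

Over Δt = 332 − 84.9 = 247.1 minutes, the level fell by a factor of 9.91/0.891 ≈ 11.122.
n = log₂(11.122) ≈ 3.4754 half-lives, so t½ = 247.1/3.4754 ≈ 71.1 minutes.
From t = 332 to t = 575: 0.891 × (1/2)^((575−332)/71.1) ≈ 0.083376 mg/L.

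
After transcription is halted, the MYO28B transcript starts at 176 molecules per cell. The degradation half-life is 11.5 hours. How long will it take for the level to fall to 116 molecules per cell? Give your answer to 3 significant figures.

Fraction remaining = 116/176 ≈ 0.65909.
n = log₂(176/116) = ln(1.5172)/ln 2 ≈ 0.60145 half-lives.
t = n × t½ = 0.60145 × 11.5 ≈ 6.9167 hours.

6.92 hours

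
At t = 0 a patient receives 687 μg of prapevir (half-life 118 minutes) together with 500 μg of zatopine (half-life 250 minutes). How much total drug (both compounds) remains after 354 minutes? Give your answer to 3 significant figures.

273 μg

prapevir: 687 × (1/2)^(354/118) = 687 × (1/2)^3 ≈ 85.875 μg.
zatopine: 500 × (1/2)^(354/250) = 500 × (1/2)^1.416 ≈ 187.37 μg.
Total = 85.875 + 187.37 ≈ 273.25 μg.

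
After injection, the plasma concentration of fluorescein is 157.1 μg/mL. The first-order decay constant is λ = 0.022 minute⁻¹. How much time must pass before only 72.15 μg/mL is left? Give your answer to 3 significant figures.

t½ = ln 2 / λ = 0.69315 / 0.022 ≈ 31.507 minutes.
Fraction remaining = 72.15/157.1 ≈ 0.45926.
n = log₂(157.1/72.15) = ln(2.1774)/ln 2 ≈ 1.1226 half-lives.
t = n × t½ = 1.1226 × 31.507 ≈ 35.37 minutes.

35.4 minutes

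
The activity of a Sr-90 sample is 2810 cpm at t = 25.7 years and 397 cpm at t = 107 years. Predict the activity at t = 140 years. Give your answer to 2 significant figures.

180 cpm

Over Δt = 107 − 25.7 = 81.3 years, the level fell by a factor of 2810/397 ≈ 7.0781.
n = log₂(7.0781) ≈ 2.8234 half-lives, so t½ = 81.3/2.8234 ≈ 28.795 years.
From t = 107 to t = 140: 397 × (1/2)^((140−107)/28.795) ≈ 179.39 cpm.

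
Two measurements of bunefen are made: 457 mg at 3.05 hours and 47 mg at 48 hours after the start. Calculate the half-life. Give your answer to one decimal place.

13.7 hours

Over Δt = 48 − 3.05 = 44.95 hours, the level fell by a factor of 457/47 ≈ 9.7234.
n = log₂(9.7234) ≈ 3.2815 half-lives, so t½ = 44.95/3.2815 ≈ 13.698 hours.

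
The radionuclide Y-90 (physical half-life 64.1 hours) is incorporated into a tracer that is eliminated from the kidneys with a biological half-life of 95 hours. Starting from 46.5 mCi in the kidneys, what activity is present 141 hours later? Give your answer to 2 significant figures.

3.6 mCi

1/t_eff = 1/t_phys + 1/t_biol = 1/64.1 + 1/95 = 0.026127 per hour.
t_eff = 64.1 × 95 / (64.1 + 95) ≈ 38.275 hours.
Remaining = 46.5 × (1/2)^(141/38.275) = 46.5 × (1/2)^3.6839 ≈ 3.6182 mCi.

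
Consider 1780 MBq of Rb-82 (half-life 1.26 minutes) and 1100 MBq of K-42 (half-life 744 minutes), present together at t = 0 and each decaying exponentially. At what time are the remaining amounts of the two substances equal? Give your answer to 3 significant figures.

0.876 minutes

Set 1780·(1/2)^(t/1.26) = 1100·(1/2)^(t/744).
Taking log₂: log₂(1780/1100) = t·(1/1.26 − 1/744).
log₂(1.6182) = 0.69437; 1/1.26 − 1/744 = 0.79231.
t = 0.69437 / 0.79231 ≈ 0.8764 minutes.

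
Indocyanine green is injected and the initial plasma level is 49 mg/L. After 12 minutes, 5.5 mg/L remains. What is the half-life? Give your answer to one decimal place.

A/A₀ = 5.5/49 ≈ 0.11224.
n = log₂(8.9091) ≈ 3.1553 half-lives elapsed in 12 minutes.
t½ = 12/3.1553 ≈ 3.8032 minutes.

3.8 minutes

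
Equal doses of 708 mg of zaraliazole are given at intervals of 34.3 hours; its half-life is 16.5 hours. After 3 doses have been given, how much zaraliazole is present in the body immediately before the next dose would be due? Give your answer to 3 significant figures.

The 3 doses were given 102.9, 68.6, 34.3 hours ago.
Total = 708·(1/2)^(102.9/16.5) + 708·(1/2)^(68.6/16.5) + 708·(1/2)^(34.3/16.5)
      = 9.3908 + 39.671 + 167.59 ≈ 216.66 mg.

217 mg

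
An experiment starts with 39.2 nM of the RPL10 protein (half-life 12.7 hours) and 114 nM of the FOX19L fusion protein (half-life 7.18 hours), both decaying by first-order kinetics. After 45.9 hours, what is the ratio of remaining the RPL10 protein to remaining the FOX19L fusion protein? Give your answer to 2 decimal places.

RPL10 protein: 39.2 × (1/2)^(45.9/12.7) = 39.2 × (1/2)^3.6142 ≈ 3.2012 nM.
FOX19L fusion protein: 114 × (1/2)^(45.9/7.18) = 114 × (1/2)^6.3928 ≈ 1.3567 nM.
Ratio ≈ 3.2012 / 1.3567 ≈ 2.3595.

2.36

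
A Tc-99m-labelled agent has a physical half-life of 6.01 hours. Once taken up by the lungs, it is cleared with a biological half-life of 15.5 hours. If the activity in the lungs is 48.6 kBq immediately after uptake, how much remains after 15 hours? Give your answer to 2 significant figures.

1/t_eff = 1/t_phys + 1/t_biol = 1/6.01 + 1/15.5 = 0.23091 per hour.
t_eff = 6.01 × 15.5 / (6.01 + 15.5) ≈ 4.3308 hours.
Remaining = 48.6 × (1/2)^(15/4.3308) = 48.6 × (1/2)^3.4636 ≈ 4.4055 kBq.

4.4 kBq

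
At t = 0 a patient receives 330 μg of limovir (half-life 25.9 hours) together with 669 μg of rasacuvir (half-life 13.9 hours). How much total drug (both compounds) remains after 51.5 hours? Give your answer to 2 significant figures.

130 μg

limovir: 330 × (1/2)^(51.5/25.9) = 330 × (1/2)^1.9884 ≈ 83.165 μg.
rasacuvir: 669 × (1/2)^(51.5/13.9) = 669 × (1/2)^3.705 ≈ 51.298 μg.
Total = 83.165 + 51.298 ≈ 134.46 μg.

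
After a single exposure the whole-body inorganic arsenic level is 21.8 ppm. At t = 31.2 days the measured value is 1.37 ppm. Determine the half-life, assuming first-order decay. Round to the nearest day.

A/A₀ = 1.37/21.8 ≈ 0.062844.
n = log₂(15.912) ≈ 3.9921 half-lives elapsed in 31.2 days.
t½ = 31.2/3.9921 ≈ 7.8155 days.

8 days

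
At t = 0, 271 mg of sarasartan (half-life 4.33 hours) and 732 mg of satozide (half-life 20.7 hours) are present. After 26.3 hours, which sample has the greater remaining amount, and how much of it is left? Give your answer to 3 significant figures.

sarasartan: 271 × (1/2)^6.0739 ≈ 4.0229 mg.
satozide: 732 × (1/2)^1.2705 ≈ 303.42 mg.
Satozide has more remaining, at ≈ 303.42 mg.

satozide, 303 mg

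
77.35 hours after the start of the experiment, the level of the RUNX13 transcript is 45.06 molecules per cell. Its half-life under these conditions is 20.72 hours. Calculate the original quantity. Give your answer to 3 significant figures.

599 molecules per cell

Number of half-lives elapsed: n = 77.35/20.72 ≈ 3.7331.
A₀ = A × 2^n = 45.06 × 2^3.7331 = 45.06 × 13.298 ≈ 599.2 molecules per cell.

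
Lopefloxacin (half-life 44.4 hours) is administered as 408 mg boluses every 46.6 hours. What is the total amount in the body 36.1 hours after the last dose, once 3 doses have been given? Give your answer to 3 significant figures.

The 3 doses were given 129.3, 82.7, 36.1 hours ago.
Total = 408·(1/2)^(129.3/44.4) + 408·(1/2)^(82.7/44.4) + 408·(1/2)^(36.1/44.4)
      = 54.202 + 112.19 + 232.22 ≈ 398.61 mg.

399 mg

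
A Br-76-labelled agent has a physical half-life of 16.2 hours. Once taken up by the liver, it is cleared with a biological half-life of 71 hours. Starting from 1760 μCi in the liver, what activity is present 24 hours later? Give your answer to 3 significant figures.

1/t_eff = 1/t_phys + 1/t_biol = 1/16.2 + 1/71 = 0.075813 per hour.
t_eff = 16.2 × 71 / (16.2 + 71) ≈ 13.19 hours.
Remaining = 1760 × (1/2)^(24/13.19) = 1760 × (1/2)^1.8195 ≈ 498.64 μCi.

499 μCi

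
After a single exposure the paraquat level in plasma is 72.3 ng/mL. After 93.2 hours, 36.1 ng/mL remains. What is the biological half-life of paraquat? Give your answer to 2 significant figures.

93 hours

A/A₀ = 36.1/72.3 ≈ 0.49931.
n = log₂(2.0028) ≈ 1.002 half-lives elapsed in 93.2 hours.
t½ = 93.2/1.002 ≈ 93.014 hours.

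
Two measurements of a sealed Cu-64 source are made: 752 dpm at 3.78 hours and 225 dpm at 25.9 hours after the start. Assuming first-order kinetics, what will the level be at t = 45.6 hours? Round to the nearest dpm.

Over Δt = 25.9 − 3.78 = 22.12 hours, the level fell by a factor of 752/225 ≈ 3.3422.
n = log₂(3.3422) ≈ 1.7408 half-lives, so t½ = 22.12/1.7408 ≈ 12.707 hours.
From t = 25.9 to t = 45.6: 225 × (1/2)^((45.6−25.9)/12.707) ≈ 76.821 dpm.

77 dpm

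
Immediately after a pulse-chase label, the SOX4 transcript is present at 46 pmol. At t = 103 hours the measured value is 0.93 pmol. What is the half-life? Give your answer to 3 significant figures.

18.3 hours

A/A₀ = 0.93/46 ≈ 0.020217.
n = log₂(49.462) ≈ 5.6283 half-lives elapsed in 103 hours.
t½ = 103/5.6283 ≈ 18.301 hours.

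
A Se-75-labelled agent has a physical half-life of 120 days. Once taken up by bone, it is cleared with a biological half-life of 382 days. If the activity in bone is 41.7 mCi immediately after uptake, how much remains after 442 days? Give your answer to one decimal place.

1.5 mCi

1/t_eff = 1/t_phys + 1/t_biol = 1/120 + 1/382 = 0.010951 per day.
t_eff = 120 × 382 / (120 + 382) ≈ 91.315 days.
Remaining = 41.7 × (1/2)^(442/91.315) = 41.7 × (1/2)^4.8404 ≈ 1.4556 mCi.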